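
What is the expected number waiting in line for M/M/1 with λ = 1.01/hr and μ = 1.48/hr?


ρ = 1.01/1.48 = 0.6824
Lq = ρ²/(1−ρ) = 0.4657/0.3176 = 1.4665

Final: 1.4665


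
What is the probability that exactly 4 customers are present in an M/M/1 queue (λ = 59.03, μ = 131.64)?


ρ = 59.03/131.64 = 0.4484
P_n = (1−ρ)·ρ^n = (1 − 0.4484)·0.4484^4 = 0.5516·0.040433 = 0.022302

Final: 0.022302


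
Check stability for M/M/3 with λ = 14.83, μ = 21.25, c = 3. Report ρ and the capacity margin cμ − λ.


Total capacity cμ = 3·21.25 = 63.75/hr
ρ = λ/(cμ) = 14.83/63.75 = 0.2326
Stable ⇔ ρ < 1: YES
Spare capacity = cμ − λ = 63.75 − 14.83 = 48.92/hr

Final: ρ = 0.2326; stable; margin = 48.92/hr


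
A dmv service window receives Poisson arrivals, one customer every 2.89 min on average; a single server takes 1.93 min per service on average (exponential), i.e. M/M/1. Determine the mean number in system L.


λ = 60/2.89 = 20.7612 /hr
μ = 60/1.93 = 31.0881 /hr
ρ = λ/μ = 20.7612/31.0881 = 0.6678
L = ρ/(1−ρ) = 0.6678/0.3322 = 2.0104

Final: 2.0104


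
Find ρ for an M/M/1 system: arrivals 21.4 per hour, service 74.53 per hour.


ρ = λ/μ = 21.4/74.53 = 0.2871

Final: 0.2871


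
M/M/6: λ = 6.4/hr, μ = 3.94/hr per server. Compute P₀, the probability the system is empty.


a = λ/μ = 6.4/3.94 = 1.6244; ρ = a/c = 0.2707
Σ_{k=0}^{5} a^k/k! (terms k=0..5) = 1.00000 + 1.62437 + 1.31928 + 0.71433 + 0.29008 + 0.09424 = 5.04230
Tail: a^6/(6!(1−ρ)) = 18.36972/(720·0.7293) = 0.03498
P₀ = 1/(5.04230 + 0.03498) = 1/5.07729 = 0.196956

Final: 0.196956


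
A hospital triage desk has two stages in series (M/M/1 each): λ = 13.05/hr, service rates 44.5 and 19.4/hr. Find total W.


Each node sees arrival rate λ = 13.05/hr (tandem ⇒ throughput preserved).
W₁ = 1/(μ₁−λ) = 1/(44.5−13.05) = 0.03180 hr
W₂ = 1/(μ₂−λ) = 1/(19.4−13.05) = 0.15748 hr
W_total = W₁ + W₂ = 0.03180 + 0.15748 = 0.18928 hr

Final: 0.18928 hr


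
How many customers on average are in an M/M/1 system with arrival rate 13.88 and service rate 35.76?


ρ = λ/μ = 13.88/35.76 = 0.3881
L = ρ/(1−ρ) = 0.3881/(1 − 0.3881) = 0.3881/0.6119 = 0.6344

Final: 0.6344


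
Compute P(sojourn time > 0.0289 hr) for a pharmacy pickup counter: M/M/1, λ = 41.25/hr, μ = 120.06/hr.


W ~ Exponential(μ−λ) for M/M/1.
μ − λ = 120.06 − 41.25 = 78.8100
P(W > t) = e^{−(μ−λ)t} = e^{−2.2776} = 0.102529

Final: 0.102529


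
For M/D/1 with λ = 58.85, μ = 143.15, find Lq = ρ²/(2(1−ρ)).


ρ = 58.85/143.15 = 0.4111
M/D/1: Lq = ρ²/(2(1−ρ)) = 0.1690/(2·0.5889) = 0.14350

Final: 0.14350


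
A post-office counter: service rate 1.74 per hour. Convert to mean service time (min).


Mean service time = 1/μ = 1/1.74 hour = 0.57471 hour
In minutes: 0.57471 × 60 = 34.4828 min

Final: 34.4828 min


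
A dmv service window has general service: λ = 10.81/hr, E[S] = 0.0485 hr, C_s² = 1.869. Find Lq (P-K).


ρ = λ·E[S] = 10.81·0.0485 = 0.5243
Lq = ρ²(1+C_s²)/(2(1−ρ)) = 0.2749·(1+1.869)/(2·0.4757)
= 0.2749·2.8690/0.9514 = 0.82887

Final: 0.82887


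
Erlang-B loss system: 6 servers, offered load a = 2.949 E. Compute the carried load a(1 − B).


B(6,2.949) = 0.049392 (Erlang-B)
Carried load = a(1 − B) = 2.949·(1 − 0.049392) = 2.949·0.950608 = 2.8033 E

Final: 2.8033 Erlangs


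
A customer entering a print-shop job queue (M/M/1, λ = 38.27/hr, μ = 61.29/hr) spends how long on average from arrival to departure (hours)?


W = 1/(μ−λ) = 1/(61.29 − 38.27) = 1/23.02 = 0.04344 hr

Final: 0.04344 hr


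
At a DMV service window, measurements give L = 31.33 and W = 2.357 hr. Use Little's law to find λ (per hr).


λ = L/W = 31.33/2.357 = 13.2923 /hr

Final: 13.2923 /hr


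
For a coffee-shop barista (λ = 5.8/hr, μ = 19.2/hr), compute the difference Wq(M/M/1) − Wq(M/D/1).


ρ = 5.8/19.2 = 0.3021
Wq(M/M/1) = ρ/(μ−λ) = 0.3021/13.40 = 0.02254 hr
Wq(M/D/1) = ρ/(2(μ−λ)) = 0.01127 hr
Savings = 0.02254 − 0.01127 = 0.01127 hr

Final: 0.01127 hr


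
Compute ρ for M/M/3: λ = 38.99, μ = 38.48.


ρ = λ/(cμ) = 38.99/(3·38.48) = 38.99/115.44 = 0.3378

Final: 0.3378


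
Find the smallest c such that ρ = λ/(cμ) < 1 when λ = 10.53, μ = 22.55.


Stability requires cμ > λ ⇔ c > λ/μ.
λ/μ = 10.53/22.55 = 0.4670
Minimum integer c = ⌊0.4670⌋ + 1 = 1
Check: 1·22.55 = 22.55 > 10.53, while 0·22.55 = 0.00 ≤ 10.53

Final: 1 servers


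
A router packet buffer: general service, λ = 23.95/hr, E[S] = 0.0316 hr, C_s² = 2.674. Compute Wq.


ρ = λ·E[S] = 23.95·0.0316 = 0.7568
E[S²] = E[S]²(1+C_s²) = 0.0316²·(1+2.674) = 0.003669
Wq = λ·E[S²]/(2(1−ρ)) = 23.95·0.003669/(2·0.2432) = 0.18066 hr

Final: 0.18066 hr


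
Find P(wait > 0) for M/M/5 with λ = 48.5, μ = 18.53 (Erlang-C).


a = λ/μ = 2.6174; ρ = a/5 = 0.5235
P₀ = 0.070747 (from M/M/c formula)
C(c,a) = [a^c/(c!(1−ρ))]·P₀ = [122.83768/(120·0.4765)]·0.070747
= 2.14815·0.070747 = 0.151976

Final: 0.151976


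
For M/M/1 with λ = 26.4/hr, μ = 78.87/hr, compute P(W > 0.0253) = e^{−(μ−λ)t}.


W ~ Exponential(μ−λ) for M/M/1.
μ − λ = 78.87 − 26.4 = 52.4700
P(W > t) = e^{−(μ−λ)t} = e^{−1.3275} = 0.265142

Final: 0.265142


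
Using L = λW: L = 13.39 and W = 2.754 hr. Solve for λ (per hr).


λ = L/W = 13.39/2.754 = 4.8620 /hr

Final: 4.8620 /hr


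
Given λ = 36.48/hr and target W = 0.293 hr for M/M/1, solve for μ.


W = 1/(μ−λ) ⇒ μ − λ = 1/W = 1/0.293 = 3.4130
μ = λ + 1/W = 36.48 + 3.4130 = 39.8930 per hr

Final: 39.8930 /hr


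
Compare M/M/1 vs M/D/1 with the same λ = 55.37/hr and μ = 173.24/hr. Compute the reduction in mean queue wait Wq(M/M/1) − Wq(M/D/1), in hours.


ρ = 55.37/173.24 = 0.3196
Wq(M/M/1) = ρ/(μ−λ) = 0.3196/117.87 = 0.002712 hr
Wq(M/D/1) = ρ/(2(μ−λ)) = 0.001356 hr
Savings = 0.002712 − 0.001356 = 0.001356 hr

Final: 0.001356 hr


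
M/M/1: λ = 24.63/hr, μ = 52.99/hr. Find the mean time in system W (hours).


W = 1/(μ−λ) = 1/(52.99 − 24.63) = 1/28.36 = 0.03526 hr

Final: 0.03526 hr


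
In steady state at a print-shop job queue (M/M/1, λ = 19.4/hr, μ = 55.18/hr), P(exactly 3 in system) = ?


ρ = 19.4/55.18 = 0.3516
P_n = (1−ρ)·ρ^n = (1 − 0.3516)·0.3516^3 = 0.6484·0.043457 = 0.028179

Final: 0.028179


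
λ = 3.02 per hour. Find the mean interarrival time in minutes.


Mean interarrival time = 1/λ = 1/3.02 hour = 0.33113 hour
In minutes: 0.33113 × 60 = 19.8675 min

Final: 19.8675 min


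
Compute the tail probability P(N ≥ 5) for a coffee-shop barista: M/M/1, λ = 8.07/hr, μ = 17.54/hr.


ρ = 8.07/17.54 = 0.4601
P(N ≥ n) = ρ^n = 0.4601^5 = 0.020617

Final: 0.020617


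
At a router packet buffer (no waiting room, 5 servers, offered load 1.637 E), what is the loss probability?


B(c,a) = (a^c/c!) / Σ_{k=0}^{c} a^k/k!
a^5/5! = 0.097963
Σ terms (k=0..5): 1.00000 + 1.63700 + 1.33988 + 0.73113 + 0.29922 + 0.09796 = 5.105193
B = 0.097963/5.105193 = 0.019189

Final: 0.019189


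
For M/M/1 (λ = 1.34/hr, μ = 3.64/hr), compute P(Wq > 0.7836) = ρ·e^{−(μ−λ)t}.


ρ = 1.34/3.64 = 0.3681
P(Wq > t) = ρ·e^{−(μ−λ)t} = 0.3681·e^{−1.8023}
= 0.3681·0.164922 = 0.060713

Final: 0.060713


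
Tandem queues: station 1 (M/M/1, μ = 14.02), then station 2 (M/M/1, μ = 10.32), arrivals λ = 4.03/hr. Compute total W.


Each node sees arrival rate λ = 4.03/hr (tandem ⇒ throughput preserved).
W₁ = 1/(μ₁−λ) = 1/(14.02−4.03) = 0.10010 hr
W₂ = 1/(μ₂−λ) = 1/(10.32−4.03) = 0.15898 hr
W_total = W₁ + W₂ = 0.10010 + 0.15898 = 0.25908 hr

Final: 0.25908 hr


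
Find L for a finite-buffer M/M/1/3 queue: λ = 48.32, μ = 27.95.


ρ = 48.32/27.95 = 1.7288
L = ρ[1 − (K+1)ρ^K + Kρ^(K+1)] / [(1−ρ)(1−ρ^(K+1))]
Numerator: 1.7288·(1 − 4·5.166963 + 3·8.932653) = 12.326539
Denominator: (-0.7288)·(-7.932653) = 5.781329
L = 12.326539/5.781329 = 2.1321

Final: 2.1321


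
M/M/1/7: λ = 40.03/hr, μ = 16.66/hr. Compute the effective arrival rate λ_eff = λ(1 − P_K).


ρ = 2.4028; P_K = (1−ρ)ρ^7/(1−ρ^8) = 0.584338
λ_eff = λ(1 − P_K) = 40.03·(1 − 0.584338) = 40.03·0.415662 = 16.6389 /hr

Final: 16.6389 /hr


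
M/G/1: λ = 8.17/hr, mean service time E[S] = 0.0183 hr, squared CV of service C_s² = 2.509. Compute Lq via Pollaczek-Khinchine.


ρ = λ·E[S] = 8.17·0.0183 = 0.1495
Lq = ρ²(1+C_s²)/(2(1−ρ)) = 0.02235·(1+2.509)/(2·0.8505)
= 0.02235·3.5090/1.7010 = 0.04611

Final: 0.04611


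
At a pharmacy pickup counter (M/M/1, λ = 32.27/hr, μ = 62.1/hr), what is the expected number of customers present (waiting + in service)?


ρ = λ/μ = 32.27/62.1 = 0.5196
L = ρ/(1−ρ) = 0.5196/(1 − 0.5196) = 0.5196/0.4804 = 1.0818

Final: 1.0818


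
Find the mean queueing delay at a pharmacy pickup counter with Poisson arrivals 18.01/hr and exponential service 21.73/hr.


ρ = 18.01/21.73 = 0.8288
Wq = ρ/(μ−λ) = 0.8288/(21.73 − 18.01) = 0.8288/3.72 = 0.2228 hr

Final: 0.2228 hr


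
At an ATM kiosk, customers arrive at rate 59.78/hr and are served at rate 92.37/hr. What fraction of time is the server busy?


ρ = λ/μ = 59.78/92.37 = 0.6472

Final: 0.6472


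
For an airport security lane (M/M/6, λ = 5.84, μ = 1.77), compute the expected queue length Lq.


a = λ/μ = 3.2994; ρ = a/6 = 0.5499
P₀ = 0.035834
Lq = P₀·a^c·ρ / (c!·(1−ρ)²) = 0.035834·1290.14191·0.5499/(720·0.20258)
= 0.17429

Final: 0.17429


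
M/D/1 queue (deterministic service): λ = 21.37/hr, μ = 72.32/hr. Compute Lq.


ρ = 21.37/72.32 = 0.2955
M/D/1: Lq = ρ²/(2(1−ρ)) = 0.08732/(2·0.7045) = 0.06197

Final: 0.06197


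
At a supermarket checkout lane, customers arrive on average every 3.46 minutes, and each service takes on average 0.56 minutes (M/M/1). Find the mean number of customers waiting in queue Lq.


λ = 60/3.46 = 17.3410 /hr
μ = 60/0.56 = 107.1429 /hr
ρ = λ/μ = 17.3410/107.1429 = 0.1618
Lq = ρ²/(1−ρ) = 0.02620/0.8382 = 0.03125

Final: 0.03125


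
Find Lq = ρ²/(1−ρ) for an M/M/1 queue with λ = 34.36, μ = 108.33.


ρ = 34.36/108.33 = 0.3172
Lq = ρ²/(1−ρ) = 0.1006/0.6828 = 0.1473

Final: 0.1473


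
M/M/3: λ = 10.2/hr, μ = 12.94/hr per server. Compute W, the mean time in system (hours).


a = 0.7883; ρ = 0.2628; P₀ = 0.452561
Lq = P₀·a^c·ρ/(c!(1−ρ)²) = 0.01786
Wq = Lq/λ = 0.01786/10.2 = 0.001751 hr
W = Wq + 1/μ = 0.001751 + 0.07728 = 0.07903 hr

Final: 0.07903 hr


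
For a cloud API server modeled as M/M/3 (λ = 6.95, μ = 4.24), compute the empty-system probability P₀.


a = λ/μ = 6.95/4.24 = 1.6392; ρ = a/c = 0.5464
Σ_{k=0}^{2} a^k/k! (terms k=0..2) = 1.00000 + 1.63915 + 1.34341 = 3.98256
Tail: a^3/(3!(1−ρ)) = 4.40410/(6·0.4536) = 1.61814
P₀ = 1/(3.98256 + 1.61814) = 1/5.60070 = 0.178549

Final: 0.178549


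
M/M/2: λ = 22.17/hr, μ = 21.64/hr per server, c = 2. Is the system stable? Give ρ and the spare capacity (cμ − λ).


Total capacity cμ = 2·21.64 = 43.28/hr
ρ = λ/(cμ) = 22.17/43.28 = 0.5122
Stable ⇔ ρ < 1: YES
Spare capacity = cμ − λ = 43.28 − 22.17 = 21.11/hr

Final: ρ = 0.5122; stable; margin = 21.11/hr


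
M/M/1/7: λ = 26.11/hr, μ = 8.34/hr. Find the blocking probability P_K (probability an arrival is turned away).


ρ = λ/μ = 26.11/8.34 = 3.1307
P_K = (1−ρ)ρ^K/(1−ρ^(K+1)) = (-2.1307·2947.716743)/(1 − 9228.403378)
= -6280.686634/-9227.403378 = 0.680656

Final: 0.680656


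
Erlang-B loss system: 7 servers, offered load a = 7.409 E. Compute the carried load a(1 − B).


B(7,7.409) = 0.273786 (Erlang-B)
Carried load = a(1 − B) = 7.409·(1 − 0.273786) = 7.409·0.726214 = 5.3805 E

Final: 5.3805 Erlangs


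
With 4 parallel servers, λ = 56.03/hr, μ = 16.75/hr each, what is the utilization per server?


ρ = λ/(cμ) = 56.03/(4·16.75) = 56.03/67.00 = 0.8363

Final: 0.8363


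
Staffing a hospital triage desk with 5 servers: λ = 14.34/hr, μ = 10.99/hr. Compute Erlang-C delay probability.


a = λ/μ = 1.3048; ρ = a/5 = 0.2610
P₀ = 0.271018 (from M/M/c formula)
C(c,a) = [a^c/(c!(1−ρ))]·P₀ = [3.78231/(120·0.7390)]·0.271018
= 0.04265·0.271018 = 0.011559

Final: 0.011559


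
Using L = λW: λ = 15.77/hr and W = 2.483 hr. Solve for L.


L = λW = 15.77·2.483 = 39.1569

Final: 39.1569


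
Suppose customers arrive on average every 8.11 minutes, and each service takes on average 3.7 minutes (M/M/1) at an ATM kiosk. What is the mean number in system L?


λ = 60/8.11 = 7.3983 /hr
μ = 60/3.7 = 16.2162 /hr
ρ = λ/μ = 7.3983/16.2162 = 0.4562
L = ρ/(1−ρ) = 0.4562/0.5438 = 0.8390

Final: 0.8390


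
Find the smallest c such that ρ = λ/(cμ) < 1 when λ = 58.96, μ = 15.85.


Stability requires cμ > λ ⇔ c > λ/μ.
λ/μ = 58.96/15.85 = 3.7199
Minimum integer c = ⌊3.7199⌋ + 1 = 4
Check: 4·15.85 = 63.40 > 58.96, while 3·15.85 = 47.55 ≤ 58.96

Final: 4 servers


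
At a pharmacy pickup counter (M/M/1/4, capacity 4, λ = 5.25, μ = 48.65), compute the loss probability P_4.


ρ = λ/μ = 5.25/48.65 = 0.1079
P_K = (1−ρ)ρ^K/(1−ρ^(K+1)) = (0.8921·0.0001356)/(1 − 0.00001463)
= 0.0001210/0.999985 = 0.0001210

Final: 0.0001210


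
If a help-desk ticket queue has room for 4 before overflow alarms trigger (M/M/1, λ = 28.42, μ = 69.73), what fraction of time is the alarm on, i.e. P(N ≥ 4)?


ρ = 28.42/69.73 = 0.4076
P(N ≥ n) = ρ^n = 0.4076^4 = 0.027594

Final: 0.027594


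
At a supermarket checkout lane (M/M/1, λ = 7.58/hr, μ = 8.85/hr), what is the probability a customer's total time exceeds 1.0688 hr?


W ~ Exponential(μ−λ) for M/M/1.
μ − λ = 8.85 − 7.58 = 1.2700
P(W > t) = e^{−(μ−λ)t} = e^{−1.3574} = 0.257335

Final: 0.257335


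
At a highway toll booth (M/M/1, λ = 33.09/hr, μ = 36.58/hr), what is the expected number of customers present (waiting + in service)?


ρ = λ/μ = 33.09/36.58 = 0.9046
L = ρ/(1−ρ) = 0.9046/(1 − 0.9046) = 0.9046/0.09541 = 9.4814

Final: 9.4814


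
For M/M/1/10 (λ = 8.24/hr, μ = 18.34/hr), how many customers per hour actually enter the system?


ρ = 0.4493; P_K = (1−ρ)ρ^10/(1−ρ^11) = 0.0001846
λ_eff = λ(1 − P_K) = 8.24·(1 − 0.0001846) = 8.24·0.999815 = 8.2385 /hr

Final: 8.2385 /hr


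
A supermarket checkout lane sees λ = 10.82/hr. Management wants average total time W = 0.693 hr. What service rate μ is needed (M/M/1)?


W = 1/(μ−λ) ⇒ μ − λ = 1/W = 1/0.693 = 1.4430
μ = λ + 1/W = 10.82 + 1.4430 = 12.2630 per hr

Final: 12.2630 /hr


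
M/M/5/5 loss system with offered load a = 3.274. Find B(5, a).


B(c,a) = (a^c/c!) / Σ_{k=0}^{c} a^k/k!
a^5/5! = 3.134817
Σ terms (k=0..5): 1.00000 + 3.27400 + 5.35954 + 5.84904 + 4.78744 + 3.13482 = 23.404838
B = 3.134817/23.404838 = 0.133939

Final: 0.133939


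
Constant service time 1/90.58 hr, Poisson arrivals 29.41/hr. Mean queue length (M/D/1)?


ρ = 29.41/90.58 = 0.3247
M/D/1: Lq = ρ²/(2(1−ρ)) = 0.1054/(2·0.6753) = 0.07805

Final: 0.07805


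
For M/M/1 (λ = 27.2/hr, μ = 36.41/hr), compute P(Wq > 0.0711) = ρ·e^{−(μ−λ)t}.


ρ = 27.2/36.41 = 0.7470
P(Wq > t) = ρ·e^{−(μ−λ)t} = 0.7470·e^{−0.6548}
= 0.7470·0.519530 = 0.388113

Final: 0.388113


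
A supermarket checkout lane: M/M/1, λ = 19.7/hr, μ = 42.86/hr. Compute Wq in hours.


ρ = 19.7/42.86 = 0.4596
Wq = ρ/(μ−λ) = 0.4596/(42.86 − 19.7) = 0.4596/23.16 = 0.01985 hr

Final: 0.01985 hr


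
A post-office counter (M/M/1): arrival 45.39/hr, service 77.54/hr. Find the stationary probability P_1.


ρ = 45.39/77.54 = 0.5854
P_n = (1−ρ)·ρ^n = (1 − 0.5854)·0.5854^1 = 0.4146·0.585375 = 0.242711

Final: 0.242711


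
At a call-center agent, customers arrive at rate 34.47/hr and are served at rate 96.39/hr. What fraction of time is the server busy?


ρ = λ/μ = 34.47/96.39 = 0.3576

Final: 0.3576


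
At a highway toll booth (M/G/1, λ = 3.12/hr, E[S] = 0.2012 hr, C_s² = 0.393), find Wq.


ρ = λ·E[S] = 3.12·0.2012 = 0.6277
E[S²] = E[S]²(1+C_s²) = 0.2012²·(1+0.393) = 0.056391
Wq = λ·E[S²]/(2(1−ρ)) = 3.12·0.056391/(2·0.3723) = 0.23631 hr

Final: 0.23631 hr


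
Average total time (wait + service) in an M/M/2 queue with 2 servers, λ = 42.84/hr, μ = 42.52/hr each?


a = 1.0075; ρ = 0.5038; P₀ = 0.329997
Lq = P₀·a^c·ρ/(c!(1−ρ)²) = 0.34264
Wq = Lq/λ = 0.34264/42.84 = 0.007998 hr
W = Wq + 1/μ = 0.007998 + 0.02352 = 0.03152 hr

Final: 0.03152 hr


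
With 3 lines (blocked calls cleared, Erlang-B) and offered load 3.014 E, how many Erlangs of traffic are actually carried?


B(3,3.014) = 0.347828 (Erlang-B)
Carried load = a(1 − B) = 3.014·(1 − 0.347828) = 3.014·0.652172 = 1.9656 E

Final: 1.9656 Erlangs


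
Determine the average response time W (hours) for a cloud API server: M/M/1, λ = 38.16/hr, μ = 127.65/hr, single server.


W = 1/(μ−λ) = 1/(127.65 − 38.16) = 1/89.49 = 0.01117 hr

Final: 0.01117 hr


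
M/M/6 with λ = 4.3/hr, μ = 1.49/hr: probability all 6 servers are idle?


a = λ/μ = 4.3/1.49 = 2.8859; ρ = a/c = 0.4810
Σ_{k=0}^{5} a^k/k! (terms k=0..5) = 1.00000 + 2.88591 + 4.16423 + 4.00586 + 2.89013 + 1.66813 = 16.61425
Tail: a^6/(6!(1−ρ)) = 577.68770/(720·0.5190) = 1.54590
P₀ = 1/(16.61425 + 1.54590) = 1/18.16014 = 0.055066

Final: 0.055066


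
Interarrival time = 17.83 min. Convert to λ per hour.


λ = 1/(interarrival time) in consistent units.
1 hour = 60 min, so λ = 60/17.83 = 3.3651 per hour

Final: 3.3651 /hr


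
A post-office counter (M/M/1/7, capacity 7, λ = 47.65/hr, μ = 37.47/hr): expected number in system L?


ρ = 47.65/37.47 = 1.2717
L = ρ[1 − (K+1)ρ^K + Kρ^(K+1)] / [(1−ρ)(1−ρ^(K+1))]
Numerator: 1.2717·(1 − 8·5.378417 + 7·6.839647) = 7.439596
Denominator: (-0.2717)·(-5.839647) = 1.586539
L = 7.439596/1.586539 = 4.6892

Final: 4.6892


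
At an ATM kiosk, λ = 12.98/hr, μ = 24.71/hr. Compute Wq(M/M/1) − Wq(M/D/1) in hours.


ρ = 12.98/24.71 = 0.5253
Wq(M/M/1) = ρ/(μ−λ) = 0.5253/11.73 = 0.04478 hr
Wq(M/D/1) = ρ/(2(μ−λ)) = 0.02239 hr
Savings = 0.04478 − 0.02239 = 0.02239 hr

Final: 0.02239 hr


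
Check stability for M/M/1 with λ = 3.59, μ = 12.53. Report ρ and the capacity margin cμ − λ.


Total capacity cμ = 1·12.53 = 12.53/hr
ρ = λ/(cμ) = 3.59/12.53 = 0.2865
Stable ⇔ ρ < 1: YES
Spare capacity = cμ − λ = 12.53 − 3.59 = 8.94/hr

Final: ρ = 0.2865; stable; margin = 8.94/hr


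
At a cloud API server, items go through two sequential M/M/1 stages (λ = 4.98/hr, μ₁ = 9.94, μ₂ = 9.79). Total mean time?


Each node sees arrival rate λ = 4.98/hr (tandem ⇒ throughput preserved).
W₁ = 1/(μ₁−λ) = 1/(9.94−4.98) = 0.20161 hr
W₂ = 1/(μ₂−λ) = 1/(9.79−4.98) = 0.20790 hr
W_total = W₁ + W₂ = 0.20161 + 0.20790 = 0.40951 hr

Final: 0.40951 hr


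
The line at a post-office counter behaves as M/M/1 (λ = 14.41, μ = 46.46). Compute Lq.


ρ = 14.41/46.46 = 0.3102
Lq = ρ²/(1−ρ) = 0.09620/0.6898 = 0.1395

Final: 0.1395


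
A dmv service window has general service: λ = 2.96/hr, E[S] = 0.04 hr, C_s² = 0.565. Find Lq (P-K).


ρ = λ·E[S] = 2.96·0.04 = 0.1184
Lq = ρ²(1+C_s²)/(2(1−ρ)) = 0.01402·(1+0.565)/(2·0.8816)
= 0.01402·1.5650/1.7632 = 0.01244

Final: 0.01244


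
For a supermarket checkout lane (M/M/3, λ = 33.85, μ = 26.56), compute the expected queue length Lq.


a = λ/μ = 1.2745; ρ = a/3 = 0.4248
P₀ = 0.271263
Lq = P₀·a^c·ρ / (c!·(1−ρ)²) = 0.271263·2.07010·0.4248/(6·0.33083)
= 0.12018

Final: 0.12018


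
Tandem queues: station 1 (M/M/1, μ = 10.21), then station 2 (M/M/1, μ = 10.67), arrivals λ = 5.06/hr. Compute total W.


Each node sees arrival rate λ = 5.06/hr (tandem ⇒ throughput preserved).
W₁ = 1/(μ₁−λ) = 1/(10.21−5.06) = 0.19417 hr
W₂ = 1/(μ₂−λ) = 1/(10.67−5.06) = 0.17825 hr
W_total = W₁ + W₂ = 0.19417 + 0.17825 = 0.37243 hr

Final: 0.37243 hr


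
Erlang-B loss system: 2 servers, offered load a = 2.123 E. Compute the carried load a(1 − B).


B(2,2.123) = 0.419146 (Erlang-B)
Carried load = a(1 − B) = 2.123·(1 − 0.419146) = 2.123·0.580854 = 1.2332 E

Final: 1.2332 Erlangs


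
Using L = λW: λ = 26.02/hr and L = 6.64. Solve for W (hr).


W = L/λ = 6.64/26.02 = 0.2552 hr

Final: 0.2552 hr


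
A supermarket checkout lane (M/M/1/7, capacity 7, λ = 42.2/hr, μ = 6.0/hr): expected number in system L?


ρ = 42.2/6.0 = 7.0333
L = ρ[1 − (K+1)ρ^K + Kρ^(K+1)] / [(1−ρ)(1−ρ^(K+1))]
Numerator: 7.0333·(1 − 8·851389.723937 + 7·5988107.725027) = 246909648.895276
Denominator: (-6.0333)·(-5988106.725027) = 36128243.907662
L = 246909648.895276/36128243.907662 = 6.8343

Final: 6.8343


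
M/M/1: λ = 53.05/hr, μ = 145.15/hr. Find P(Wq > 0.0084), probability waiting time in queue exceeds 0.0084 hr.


ρ = 53.05/145.15 = 0.3655
P(Wq > t) = ρ·e^{−(μ−λ)t} = 0.3655·e^{−0.7736}
= 0.3655·0.461331 = 0.168609

Final: 0.168609


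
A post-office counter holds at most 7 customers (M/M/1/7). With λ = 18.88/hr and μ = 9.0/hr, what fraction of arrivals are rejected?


ρ = λ/μ = 18.88/9.0 = 2.0978
P_K = (1−ρ)ρ^K/(1−ρ^(K+1)) = (-1.0978·178.778942)/(1 − 375.038492)
= -196.259550/-374.038492 = 0.524704

Final: 0.524704


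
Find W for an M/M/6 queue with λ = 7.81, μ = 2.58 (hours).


a = 3.0271; ρ = 0.5045; P₀ = 0.047605
Lq = P₀·a^c·ρ/(c!(1−ρ)²) = 0.10455
Wq = Lq/λ = 0.10455/7.81 = 0.01339 hr
W = Wq + 1/μ = 0.01339 + 0.38760 = 0.40098 hr

Final: 0.40098 hr


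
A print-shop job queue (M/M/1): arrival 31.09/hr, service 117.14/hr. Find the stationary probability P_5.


ρ = 31.09/117.14 = 0.2654
P_n = (1−ρ)·ρ^n = (1 − 0.2654)·0.2654^5 = 0.7346·0.001317 = 0.0009674

Final: 0.0009674


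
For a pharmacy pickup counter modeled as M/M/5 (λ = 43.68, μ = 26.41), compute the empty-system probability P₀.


a = λ/μ = 43.68/26.41 = 1.6539; ρ = a/c = 0.3308
Σ_{k=0}^{4} a^k/k! (terms k=0..4) = 1.00000 + 1.65392 + 1.36772 + 0.75403 + 0.31178 = 5.08746
Tail: a^5/(5!(1−ρ)) = 12.37574/(120·0.6692) = 0.15411
P₀ = 1/(5.08746 + 0.15411) = 1/5.24156 = 0.190783

Final: 0.190783


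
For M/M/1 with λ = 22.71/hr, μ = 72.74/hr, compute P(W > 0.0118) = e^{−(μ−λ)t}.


W ~ Exponential(μ−λ) for M/M/1.
μ − λ = 72.74 − 22.71 = 50.0300
P(W > t) = e^{−(μ−λ)t} = e^{−0.5904} = 0.554131

Final: 0.554131


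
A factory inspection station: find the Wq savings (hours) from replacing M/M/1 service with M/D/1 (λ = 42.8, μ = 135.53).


ρ = 42.8/135.53 = 0.3158
Wq(M/M/1) = ρ/(μ−λ) = 0.3158/92.73 = 0.003406 hr
Wq(M/D/1) = ρ/(2(μ−λ)) = 0.001703 hr
Savings = 0.003406 − 0.001703 = 0.001703 hr

Final: 0.001703 hr


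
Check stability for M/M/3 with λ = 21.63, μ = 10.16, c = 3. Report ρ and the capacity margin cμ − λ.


Total capacity cμ = 3·10.16 = 30.48/hr
ρ = λ/(cμ) = 21.63/30.48 = 0.7096
Stable ⇔ ρ < 1: YES
Spare capacity = cμ − λ = 30.48 − 21.63 = 8.85/hr

Final: ρ = 0.7096; stable; margin = 8.85/hr


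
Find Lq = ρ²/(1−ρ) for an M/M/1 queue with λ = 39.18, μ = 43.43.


ρ = 39.18/43.43 = 0.9021
Lq = ρ²/(1−ρ) = 0.8139/0.09786 = 8.3167

Final: 8.3167


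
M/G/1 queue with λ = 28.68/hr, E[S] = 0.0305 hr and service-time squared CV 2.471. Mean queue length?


ρ = λ·E[S] = 28.68·0.0305 = 0.8747
Lq = ρ²(1+C_s²)/(2(1−ρ)) = 0.7652·(1+2.471)/(2·0.1253)
= 0.7652·3.4710/0.2505 = 10.60157

Final: 10.60157


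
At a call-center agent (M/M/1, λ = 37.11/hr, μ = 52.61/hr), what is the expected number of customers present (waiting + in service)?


ρ = λ/μ = 37.11/52.61 = 0.7054
L = ρ/(1−ρ) = 0.7054/(1 − 0.7054) = 0.7054/0.2946 = 2.3942

Final: 2.3942


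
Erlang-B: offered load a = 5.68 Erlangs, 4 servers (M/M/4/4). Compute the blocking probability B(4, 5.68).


B(c,a) = (a^c/c!) / Σ_{k=0}^{c} a^k/k!
a^4/4! = 43.369269
Σ terms (k=0..4): 1.00000 + 5.68000 + 16.13120 + 30.54174 + 43.36927 = 96.722208
B = 43.369269/96.722208 = 0.448390

Final: 0.448390


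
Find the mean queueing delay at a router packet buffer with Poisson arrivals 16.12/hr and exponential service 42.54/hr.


ρ = 16.12/42.54 = 0.3789
Wq = ρ/(μ−λ) = 0.3789/(42.54 − 16.12) = 0.3789/26.42 = 0.01434 hr

Final: 0.01434 hr


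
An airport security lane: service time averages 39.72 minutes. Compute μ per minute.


μ = 1/(service time) in consistent units.
1 minute = 1 min, so μ = 1/39.72 = 0.02518 per minute

Final: 0.02518 /min


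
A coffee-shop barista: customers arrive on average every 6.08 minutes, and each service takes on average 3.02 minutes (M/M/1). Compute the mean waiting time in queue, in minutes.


λ = 60/6.08 = 9.8684 /hr
μ = 60/3.02 = 19.8675 /hr
ρ = λ/μ = 9.8684/19.8675 = 0.4967
Wq = ρ/(μ−λ) = 0.4967/(19.8675−9.8684) = 0.04968 hr
In minutes: 0.04968·60 = 2.981 min

Final: 2.981 min


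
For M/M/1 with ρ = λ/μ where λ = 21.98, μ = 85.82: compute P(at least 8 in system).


ρ = 21.98/85.82 = 0.2561
P(N ≥ n) = ρ^n = 0.2561^8 = 0.00001851

Final: 0.00001851


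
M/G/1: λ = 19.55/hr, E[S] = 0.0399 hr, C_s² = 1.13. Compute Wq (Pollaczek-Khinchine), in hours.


ρ = λ·E[S] = 19.55·0.0399 = 0.7800
E[S²] = E[S]²(1+C_s²) = 0.0399²·(1+1.13) = 0.003391
Wq = λ·E[S²]/(2(1−ρ)) = 19.55·0.003391/(2·0.2200) = 0.15070 hr

Final: 0.15070 hr


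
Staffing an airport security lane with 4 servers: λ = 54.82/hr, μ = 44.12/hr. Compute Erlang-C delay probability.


a = λ/μ = 1.2425; ρ = a/4 = 0.3106
P₀ = 0.287503 (from M/M/c formula)
C(c,a) = [a^c/(c!(1−ρ))]·P₀ = [2.38349/(24·0.6894)]·0.287503
= 0.14406·0.287503 = 0.041418

Final: 0.041418


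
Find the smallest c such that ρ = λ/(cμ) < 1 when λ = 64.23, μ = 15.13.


Stability requires cμ > λ ⇔ c > λ/μ.
λ/μ = 64.23/15.13 = 4.2452
Minimum integer c = ⌊4.2452⌋ + 1 = 5
Check: 5·15.13 = 75.65 > 64.23, while 4·15.13 = 60.52 ≤ 64.23

Final: 5 servers


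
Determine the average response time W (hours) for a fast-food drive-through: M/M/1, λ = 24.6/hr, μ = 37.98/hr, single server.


W = 1/(μ−λ) = 1/(37.98 − 24.6) = 1/13.38 = 0.07474 hr

Final: 0.07474 hr


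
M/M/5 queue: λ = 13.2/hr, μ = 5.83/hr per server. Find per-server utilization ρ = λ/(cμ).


ρ = λ/(cμ) = 13.2/(5·5.83) = 13.2/29.15 = 0.4528

Final: 0.4528


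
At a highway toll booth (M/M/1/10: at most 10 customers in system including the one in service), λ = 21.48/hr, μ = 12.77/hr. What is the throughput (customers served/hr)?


ρ = 1.6821; P_K = (1−ρ)ρ^10/(1−ρ^11) = 0.406827
λ_eff = λ(1 − P_K) = 21.48·(1 − 0.406827) = 21.48·0.593173 = 12.7413 /hr

Final: 12.7413 /hr


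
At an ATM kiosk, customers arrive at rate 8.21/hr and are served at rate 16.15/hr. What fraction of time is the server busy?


ρ = λ/μ = 8.21/16.15 = 0.5084

Final: 0.5084


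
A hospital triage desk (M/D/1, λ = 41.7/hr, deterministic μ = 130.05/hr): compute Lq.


ρ = 41.7/130.05 = 0.3206
M/D/1: Lq = ρ²/(2(1−ρ)) = 0.1028/(2·0.6794) = 0.07567

Final: 0.07567


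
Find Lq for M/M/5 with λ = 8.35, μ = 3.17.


a = λ/μ = 2.6341; ρ = a/5 = 0.5268
P₀ = 0.069501
Lq = P₀·a^c·ρ / (c!·(1−ρ)²) = 0.069501·126.80491·0.5268/(120·0.22391)
= 0.17280

Final: 0.17280


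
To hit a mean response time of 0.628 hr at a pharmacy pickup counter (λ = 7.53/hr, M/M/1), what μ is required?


W = 1/(μ−λ) ⇒ μ − λ = 1/W = 1/0.628 = 1.5924
μ = λ + 1/W = 7.53 + 1.5924 = 9.1224 per hr

Final: 9.1224 /hr


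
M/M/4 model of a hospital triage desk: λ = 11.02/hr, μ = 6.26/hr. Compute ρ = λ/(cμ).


ρ = λ/(cμ) = 11.02/(4·6.26) = 11.02/25.04 = 0.4401

Final: 0.4401


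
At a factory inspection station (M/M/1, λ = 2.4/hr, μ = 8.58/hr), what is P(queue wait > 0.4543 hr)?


ρ = 2.4/8.58 = 0.2797
P(Wq > t) = ρ·e^{−(μ−λ)t} = 0.2797·e^{−2.8076}
= 0.2797·0.060351 = 0.016881

Final: 0.016881


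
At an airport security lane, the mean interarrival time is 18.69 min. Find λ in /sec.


λ = 1/(interarrival time) in consistent units.
1 second = 0.0166667 min, so λ = 0.0166667/18.69 = 0.0008917 per second

Final: 0.0008917 /sec


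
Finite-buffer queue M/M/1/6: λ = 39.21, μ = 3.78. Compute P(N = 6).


ρ = λ/μ = 39.21/3.78 = 10.3730
P_K = (1−ρ)ρ^K/(1−ρ^(K+1)) = (-9.3730·1245748.161141)/(1 − 12922165.449294)
= -11676417.288153/-12922164.449294 = 0.903596

Final: 0.903596


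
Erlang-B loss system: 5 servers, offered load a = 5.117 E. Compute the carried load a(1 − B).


B(5,5.117) = 0.294288 (Erlang-B)
Carried load = a(1 − B) = 5.117·(1 − 0.294288) = 5.117·0.705712 = 3.6111 E

Final: 3.6111 Erlangs


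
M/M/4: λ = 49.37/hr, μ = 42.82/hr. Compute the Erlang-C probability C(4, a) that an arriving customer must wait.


a = λ/μ = 1.1530; ρ = a/4 = 0.2882
P₀ = 0.314809 (from M/M/c formula)
C(c,a) = [a^c/(c!(1−ρ))]·P₀ = [1.76712/(24·0.7118)]·0.314809
= 0.10345·0.314809 = 0.032566

Final: 0.032566


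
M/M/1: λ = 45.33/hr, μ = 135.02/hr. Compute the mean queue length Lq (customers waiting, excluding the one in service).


ρ = 45.33/135.02 = 0.3357
Lq = ρ²/(1−ρ) = 0.1127/0.6643 = 0.1697

Final: 0.1697


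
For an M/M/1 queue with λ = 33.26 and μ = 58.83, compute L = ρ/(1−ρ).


ρ = λ/μ = 33.26/58.83 = 0.5654
L = ρ/(1−ρ) = 0.5654/(1 − 0.5654) = 0.5654/0.4346 = 1.3007

Final: 1.3007


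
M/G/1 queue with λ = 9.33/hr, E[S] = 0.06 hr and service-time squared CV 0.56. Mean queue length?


ρ = λ·E[S] = 9.33·0.06 = 0.5598
Lq = ρ²(1+C_s²)/(2(1−ρ)) = 0.3134·(1+0.56)/(2·0.4402)
= 0.3134·1.5600/0.8804 = 0.55528

Final: 0.55528


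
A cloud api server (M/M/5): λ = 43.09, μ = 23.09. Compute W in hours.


a = 1.8662; ρ = 0.3732; P₀ = 0.153918
Lq = P₀·a^c·ρ/(c!(1−ρ)²) = 0.02758
Wq = Lq/λ = 0.02758/43.09 = 0.0006401 hr
W = Wq + 1/μ = 0.0006401 + 0.04331 = 0.04395 hr

Final: 0.04395 hr


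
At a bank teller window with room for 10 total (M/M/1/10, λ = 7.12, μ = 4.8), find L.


ρ = 7.12/4.8 = 1.4833
L = ρ[1 − (K+1)ρ^K + Kρ^(K+1)] / [(1−ρ)(1−ρ^(K+1))]
Numerator: 1.4833·(1 − 11·51.568864 + 10·76.493815) = 294.709623
Denominator: (-0.4833)·(-75.493815) = 36.488677
L = 294.709623/36.488677 = 8.0767

Final: 8.0767


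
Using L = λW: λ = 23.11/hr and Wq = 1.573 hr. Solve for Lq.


Lq = λWq = 23.11·1.573 = 36.3520

Final: 36.3520


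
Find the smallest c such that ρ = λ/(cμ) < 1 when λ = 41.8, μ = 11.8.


Stability requires cμ > λ ⇔ c > λ/μ.
λ/μ = 41.8/11.8 = 3.5424
Minimum integer c = ⌊3.5424⌋ + 1 = 4
Check: 4·11.8 = 47.20 > 41.8, while 3·11.8 = 35.40 ≤ 41.8

Final: 4 servers


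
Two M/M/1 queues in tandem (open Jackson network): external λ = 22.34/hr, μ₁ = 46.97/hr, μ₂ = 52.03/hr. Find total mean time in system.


Each node sees arrival rate λ = 22.34/hr (tandem ⇒ throughput preserved).
W₁ = 1/(μ₁−λ) = 1/(46.97−22.34) = 0.04060 hr
W₂ = 1/(μ₂−λ) = 1/(52.03−22.34) = 0.03368 hr
W_total = W₁ + W₂ = 0.04060 + 0.03368 = 0.07428 hr

Final: 0.07428 hr


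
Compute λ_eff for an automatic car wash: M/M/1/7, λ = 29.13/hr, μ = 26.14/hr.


ρ = 1.1144; P_K = (1−ρ)ρ^7/(1−ρ^8) = 0.177111
λ_eff = λ(1 − P_K) = 29.13·(1 − 0.177111) = 29.13·0.822889 = 23.9708 /hr

Final: 23.9708 /hr


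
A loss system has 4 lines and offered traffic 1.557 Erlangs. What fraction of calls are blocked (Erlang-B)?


B(c,a) = (a^c/c!) / Σ_{k=0}^{c} a^k/k!
a^4/4! = 0.244874
Σ terms (k=0..4): 1.00000 + 1.55700 + 1.21212 + 0.62909 + 0.24487 = 4.643091
B = 0.244874/4.643091 = 0.052739

Final: 0.052739


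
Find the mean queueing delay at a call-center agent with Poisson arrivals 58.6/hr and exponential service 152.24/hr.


ρ = 58.6/152.24 = 0.3849
Wq = ρ/(μ−λ) = 0.3849/(152.24 − 58.6) = 0.3849/93.64 = 0.004111 hr

Final: 0.004111 hr


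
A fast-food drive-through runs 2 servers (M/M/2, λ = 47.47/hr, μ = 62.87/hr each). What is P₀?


a = λ/μ = 47.47/62.87 = 0.7551; ρ = a/c = 0.3775
Σ_{k=0}^{1} a^k/k! (terms k=0..1) = 1.00000 + 0.75505 = 1.75505
Tail: a^2/(2!(1−ρ)) = 0.57010/(2·0.6225) = 0.45793
P₀ = 1/(1.75505 + 0.45793) = 1/2.21298 = 0.451879

Final: 0.451879


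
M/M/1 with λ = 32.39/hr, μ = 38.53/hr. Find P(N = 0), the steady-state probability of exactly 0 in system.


ρ = 32.39/38.53 = 0.8406
P_n = (1−ρ)·ρ^n = (1 − 0.8406)·0.8406^0 = 0.1594·1.000000 = 0.159356

Final: 0.159356


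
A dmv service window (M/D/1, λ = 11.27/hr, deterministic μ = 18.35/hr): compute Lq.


ρ = 11.27/18.35 = 0.6142
M/D/1: Lq = ρ²/(2(1−ρ)) = 0.3772/(2·0.3858) = 0.48882

Final: 0.48882


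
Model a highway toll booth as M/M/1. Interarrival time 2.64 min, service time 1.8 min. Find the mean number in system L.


λ = 60/2.64 = 22.7273 /hr
μ = 60/1.8 = 33.3333 /hr
ρ = λ/μ = 22.7273/33.3333 = 0.6818
L = ρ/(1−ρ) = 0.6818/0.3182 = 2.1429

Final: 2.1429


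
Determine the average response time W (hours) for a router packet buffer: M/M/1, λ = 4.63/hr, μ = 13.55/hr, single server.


W = 1/(μ−λ) = 1/(13.55 − 4.63) = 1/8.92 = 0.1121 hr

Final: 0.1121 hr


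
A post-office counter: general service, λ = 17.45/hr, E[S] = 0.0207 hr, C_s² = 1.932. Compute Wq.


ρ = λ·E[S] = 17.45·0.0207 = 0.3612
E[S²] = E[S]²(1+C_s²) = 0.0207²·(1+1.932) = 0.001256
Wq = λ·E[S²]/(2(1−ρ)) = 17.45·0.001256/(2·0.6388) = 0.01716 hr

Final: 0.01716 hr


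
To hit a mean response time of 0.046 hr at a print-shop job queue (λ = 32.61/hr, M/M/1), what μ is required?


W = 1/(μ−λ) ⇒ μ − λ = 1/W = 1/0.046 = 21.7391
μ = λ + 1/W = 32.61 + 21.7391 = 54.3491 per hr

Final: 54.3491 /hr


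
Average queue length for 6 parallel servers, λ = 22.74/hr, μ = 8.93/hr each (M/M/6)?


a = λ/μ = 2.5465; ρ = a/6 = 0.4244
P₀ = 0.077863
Lq = P₀·a^c·ρ / (c!·(1−ρ)²) = 0.077863·272.66790·0.4244/(720·0.33130)
= 0.03777

Final: 0.03777


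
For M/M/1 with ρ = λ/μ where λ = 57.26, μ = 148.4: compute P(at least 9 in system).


ρ = 57.26/148.4 = 0.3858
P(N ≥ n) = ρ^n = 0.3858^9 = 0.0001896

Final: 0.0001896


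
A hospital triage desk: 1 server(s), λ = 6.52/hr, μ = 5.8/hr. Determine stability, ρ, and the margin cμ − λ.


Total capacity cμ = 1·5.8 = 5.80/hr
ρ = λ/(cμ) = 6.52/5.80 = 1.1241
Stable ⇔ ρ < 1: NO
Spare capacity = cμ − λ = 5.80 − 6.52 = -0.72/hr

Final: ρ = 1.1241; unstable; margin = -0.72/hr


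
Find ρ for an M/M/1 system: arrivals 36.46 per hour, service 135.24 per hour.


ρ = λ/μ = 36.46/135.24 = 0.2696

Final: 0.2696


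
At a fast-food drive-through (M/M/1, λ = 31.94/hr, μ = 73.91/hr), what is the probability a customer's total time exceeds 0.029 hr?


W ~ Exponential(μ−λ) for M/M/1.
μ − λ = 73.91 − 31.94 = 41.9700
P(W > t) = e^{−(μ−λ)t} = e^{−1.2171} = 0.296079

Final: 0.296079


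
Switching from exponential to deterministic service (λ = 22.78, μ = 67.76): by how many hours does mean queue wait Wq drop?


ρ = 22.78/67.76 = 0.3362
Wq(M/M/1) = ρ/(μ−λ) = 0.3362/44.98 = 0.007474 hr
Wq(M/D/1) = ρ/(2(μ−λ)) = 0.003737 hr
Savings = 0.007474 − 0.003737 = 0.003737 hr

Final: 0.003737 hr


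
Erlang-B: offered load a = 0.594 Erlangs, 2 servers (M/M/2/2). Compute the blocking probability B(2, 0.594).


B(c,a) = (a^c/c!) / Σ_{k=0}^{c} a^k/k!
a^2/2! = 0.176418
Σ terms (k=0..2): 1.00000 + 0.59400 + 0.17642 = 1.770418
B = 0.176418/1.770418 = 0.099648

Final: 0.099648


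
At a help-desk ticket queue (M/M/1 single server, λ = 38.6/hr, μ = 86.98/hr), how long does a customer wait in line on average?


ρ = 38.6/86.98 = 0.4438
Wq = ρ/(μ−λ) = 0.4438/(86.98 − 38.6) = 0.4438/48.38 = 0.009173 hr

Final: 0.009173 hr


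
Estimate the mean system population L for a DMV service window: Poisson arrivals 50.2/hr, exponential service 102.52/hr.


ρ = λ/μ = 50.2/102.52 = 0.4897
L = ρ/(1−ρ) = 0.4897/(1 − 0.4897) = 0.4897/0.5103 = 0.9595

Final: 0.9595


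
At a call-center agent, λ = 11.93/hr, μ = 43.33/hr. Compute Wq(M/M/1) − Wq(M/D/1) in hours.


ρ = 11.93/43.33 = 0.2753
Wq(M/M/1) = ρ/(μ−λ) = 0.2753/31.40 = 0.008768 hr
Wq(M/D/1) = ρ/(2(μ−λ)) = 0.004384 hr
Savings = 0.008768 − 0.004384 = 0.004384 hr

Final: 0.004384 hr


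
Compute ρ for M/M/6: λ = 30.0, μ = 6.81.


ρ = λ/(cμ) = 30.0/(6·6.81) = 30.0/40.86 = 0.7342

Final: 0.7342


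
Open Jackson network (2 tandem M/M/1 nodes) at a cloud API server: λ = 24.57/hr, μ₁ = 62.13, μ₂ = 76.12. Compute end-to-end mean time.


Each node sees arrival rate λ = 24.57/hr (tandem ⇒ throughput preserved).
W₁ = 1/(μ₁−λ) = 1/(62.13−24.57) = 0.02662 hr
W₂ = 1/(μ₂−λ) = 1/(76.12−24.57) = 0.01940 hr
W_total = W₁ + W₂ = 0.02662 + 0.01940 = 0.04602 hr

Final: 0.04602 hr


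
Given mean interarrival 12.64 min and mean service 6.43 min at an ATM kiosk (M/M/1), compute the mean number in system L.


λ = 60/12.64 = 4.7468 /hr
μ = 60/6.43 = 9.3313 /hr
ρ = λ/μ = 4.7468/9.3313 = 0.5087
L = ρ/(1−ρ) = 0.5087/0.4913 = 1.0354

Final: 1.0354


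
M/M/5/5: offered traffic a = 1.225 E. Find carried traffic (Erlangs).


B(5,1.225) = 0.006764 (Erlang-B)
Carried load = a(1 − B) = 1.225·(1 − 0.006764) = 1.225·0.993236 = 1.2167 E

Final: 1.2167 Erlangs


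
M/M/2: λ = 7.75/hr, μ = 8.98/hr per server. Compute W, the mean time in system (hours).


a = 0.8630; ρ = 0.4315; P₀ = 0.397122
Lq = P₀·a^c·ρ/(c!(1−ρ)²) = 0.19747
Wq = Lq/λ = 0.19747/7.75 = 0.02548 hr
W = Wq + 1/μ = 0.02548 + 0.11136 = 0.13684 hr

Final: 0.13684 hr


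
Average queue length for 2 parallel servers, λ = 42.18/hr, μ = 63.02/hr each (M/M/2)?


a = λ/μ = 0.6693; ρ = a/2 = 0.3347
P₀ = 0.498514
Lq = P₀·a^c·ρ / (c!·(1−ρ)²) = 0.498514·0.44798·0.3347/(2·0.44268)
= 0.08441

Final: 0.08441


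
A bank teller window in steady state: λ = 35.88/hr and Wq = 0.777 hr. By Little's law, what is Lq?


Lq = λWq = 35.88·0.777 = 27.8788

Final: 27.8788


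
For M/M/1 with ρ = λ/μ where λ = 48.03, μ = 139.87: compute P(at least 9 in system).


ρ = 48.03/139.87 = 0.3434
P(N ≥ n) = ρ^n = 0.3434^9 = 0.00006639

Final: 0.00006639


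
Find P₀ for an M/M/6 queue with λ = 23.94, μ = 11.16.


a = λ/μ = 23.94/11.16 = 2.1452; ρ = a/c = 0.3575
Σ_{k=0}^{5} a^k/k! (terms k=0..5) = 1.00000 + 2.14516 + 2.30086 + 1.64524 + 0.88232 + 0.37855 = 8.35213
Tail: a^6/(6!(1−ρ)) = 97.44503/(720·0.6425) = 0.21066
P₀ = 1/(8.35213 + 0.21066) = 1/8.56278 = 0.116784

Final: 0.116784


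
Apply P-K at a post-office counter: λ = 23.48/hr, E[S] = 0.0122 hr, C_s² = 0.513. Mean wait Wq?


ρ = λ·E[S] = 23.48·0.0122 = 0.2865
E[S²] = E[S]²(1+C_s²) = 0.0122²·(1+0.513) = 0.0002252
Wq = λ·E[S²]/(2(1−ρ)) = 23.48·0.0002252/(2·0.7135) = 0.003705 hr

Final: 0.003705 hr


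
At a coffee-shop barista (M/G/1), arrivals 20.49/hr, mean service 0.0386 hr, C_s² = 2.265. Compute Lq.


ρ = λ·E[S] = 20.49·0.0386 = 0.7909
Lq = ρ²(1+C_s²)/(2(1−ρ)) = 0.6255·(1+2.265)/(2·0.2091)
= 0.6255·3.2650/0.4182 = 4.88412

Final: 4.88412


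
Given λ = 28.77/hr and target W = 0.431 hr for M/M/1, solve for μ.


W = 1/(μ−λ) ⇒ μ − λ = 1/W = 1/0.431 = 2.3202
μ = λ + 1/W = 28.77 + 2.3202 = 31.0902 per hr

Final: 31.0902 /hr
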